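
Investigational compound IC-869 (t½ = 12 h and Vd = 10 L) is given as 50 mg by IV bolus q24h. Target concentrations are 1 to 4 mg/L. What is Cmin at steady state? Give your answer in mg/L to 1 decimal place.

The dosing interval is 2 half-lives, so f = 2^(−2) = 0.25.
Accumulation ratio R = 1/(1 − f) = 1/0.75 = 4/3.
Single-dose peak C₀ = D/Vd = 50/10 = 5 mg/L.
Steady-state peak Cmax,ss = C₀·R = 5 × 4/3 ≈ 6.667 mg/L.
Steady-state trough Cmin,ss = Cmax,ss·f ≈ 6.667 × 0.25 ≈ 1.667 mg/L.
Trough 1.7 mg/L vs MEC 1 mg/L: adequate.

1.7 mg/L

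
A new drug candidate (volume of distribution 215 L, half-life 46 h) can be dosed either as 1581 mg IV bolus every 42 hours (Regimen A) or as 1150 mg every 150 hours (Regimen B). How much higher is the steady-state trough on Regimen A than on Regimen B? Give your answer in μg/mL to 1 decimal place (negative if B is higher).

7.7 μg/mL

Regimen A: f = (1/2)^(42/46) ≈ 0.5311; Cmin,ss = (1581/215)·f/(1−f) ≈ 8.329 μg/mL.
Regimen B: f = (1/2)^(150/46) ≈ 0.1043; Cmin,ss = (1150/215)·f/(1−f) ≈ 0.623 μg/mL.
Difference ≈ 8.329 − 0.623 ≈ 7.706 μg/mL.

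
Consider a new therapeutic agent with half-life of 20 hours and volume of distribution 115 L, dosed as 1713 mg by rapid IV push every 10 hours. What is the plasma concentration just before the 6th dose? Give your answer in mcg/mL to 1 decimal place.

f = (1/2)^(τ/t½) = (1/2)^(10/20) ≈ 0.7071.
C₀ = D/Vd = 1713/115 ≈ 14.896 mcg/mL.
Before the 6th dose, 5 doses have been given. Superposition: Cmin = C₀·(f + f² + … + f^5).
≈ 14.896 × (0.7071 + 0.5000 + 0.3535 + 0.2500 + 0.1768) ≈ 14.896 × 1.9874 ≈ 29.604 mcg/mL.

29.6 mcg/mL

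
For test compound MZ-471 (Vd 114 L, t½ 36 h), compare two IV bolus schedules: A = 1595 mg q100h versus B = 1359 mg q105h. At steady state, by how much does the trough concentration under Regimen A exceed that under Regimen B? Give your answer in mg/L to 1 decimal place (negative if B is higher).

0.6 mg/L

Regimen A: f = (1/2)^(100/36) ≈ 0.1458; Cmin,ss = (1595/114)·f/(1−f) ≈ 2.388 mg/L.
Regimen B: f = (1/2)^(105/36) ≈ 0.1324; Cmin,ss = (1359/114)·f/(1−f) ≈ 1.819 mg/L.
Difference ≈ 2.388 − 1.819 ≈ 0.569 mg/L.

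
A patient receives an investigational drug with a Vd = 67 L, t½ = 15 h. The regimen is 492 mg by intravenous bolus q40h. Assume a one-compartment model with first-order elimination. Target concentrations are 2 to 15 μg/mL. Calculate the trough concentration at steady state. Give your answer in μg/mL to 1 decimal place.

1.4 μg/mL

Over one 40-h interval, 40/15 ≈ 2.6667 half-lives elapse, leaving f ≈ 0.1575 of each dose.
At steady state, accumulation factor R = 1/(1 − e^(−kτ)) ≈ 1.1869.
Each bolus raises the concentration by D/Vd = 492/67 ≈ 7.343 μg/mL.
Steady-state peak Cmax,ss = C₀·R ≈ 7.343 × 1.1869 ≈ 8.715 μg/mL.
Steady-state trough Cmin,ss = Cmax,ss·f ≈ 8.715 × 0.1575 ≈ 1.373 μg/mL.
Trough 1.4 μg/mL vs MEC 2 μg/mL: subtherapeutic.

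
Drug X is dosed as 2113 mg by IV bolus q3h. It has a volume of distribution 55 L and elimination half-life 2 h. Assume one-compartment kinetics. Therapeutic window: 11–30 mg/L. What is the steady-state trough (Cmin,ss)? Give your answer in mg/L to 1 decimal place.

k = ln2/t½ = ln2/2 ≈ 0.346574 h⁻¹; fraction remaining f = e^(−kτ) = e^(−0.346574×3) ≈ 0.3536.
Single-dose peak C₀ = D/Vd = 2113/55 ≈ 38.418 mg/L.
Steady-state trough Cmin,ss = C₀·f/(1−f) ≈ 38.418 × 0.3536/0.6464 ≈ 21.016 mg/L.
Trough 21.0 mg/L vs MEC 11 mg/L: adequate.

21.0 mg/L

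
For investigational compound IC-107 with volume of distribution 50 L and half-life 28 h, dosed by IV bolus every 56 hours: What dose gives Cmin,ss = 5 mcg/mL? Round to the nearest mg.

τ/t½ = 56/28 ≈ 2, so f = (1/2)^(56/28) ≈ 0.250000.
Cmin,ss = (D/Vd)·f/(1−f), so D = Cmin,ss·Vd·(1−f)/f.
D = 5 × 50 × (1−f)/f ≈ 5 × 50 × 3.00000 ≈ 750.00 mg.

750 mg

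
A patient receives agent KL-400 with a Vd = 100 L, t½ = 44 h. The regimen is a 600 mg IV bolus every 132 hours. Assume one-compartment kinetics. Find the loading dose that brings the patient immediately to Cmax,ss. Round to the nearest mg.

686 mg

f = (1/2)^(132/44) ≈ 0.125000; accumulation ratio R = 1/(1−f) ≈ 1.14286.
Loading dose to hit Cmax,ss on first dose: D_load = D_maint·R ≈ 600 × 1.14286 ≈ 685.72 mg.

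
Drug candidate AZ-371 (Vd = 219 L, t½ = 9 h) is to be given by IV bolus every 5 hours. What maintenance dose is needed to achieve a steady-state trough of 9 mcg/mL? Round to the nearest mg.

τ/t½ = 5/9 ≈ 0.55556, so f = (1/2)^(5/9) ≈ 0.680395.
Cmin,ss = (D/Vd)·f/(1−f), so D = Cmin,ss·Vd·(1−f)/f.
D = 9 × 219 × (1−f)/f ≈ 9 × 219 × 0.46973 ≈ 925.84 mg.

926 mg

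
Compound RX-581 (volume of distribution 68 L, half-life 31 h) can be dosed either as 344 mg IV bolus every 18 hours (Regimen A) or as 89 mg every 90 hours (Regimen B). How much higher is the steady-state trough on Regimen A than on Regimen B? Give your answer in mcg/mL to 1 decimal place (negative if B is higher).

Regimen A: f = (1/2)^(18/31) ≈ 0.6687; Cmin,ss = (344/68)·f/(1−f) ≈ 10.211 mcg/mL.
Regimen B: f = (1/2)^(90/31) ≈ 0.1337; Cmin,ss = (89/68)·f/(1−f) ≈ 0.202 mcg/mL.
Difference ≈ 10.211 − 0.202 ≈ 10.009 mcg/mL.

10.0 mcg/mL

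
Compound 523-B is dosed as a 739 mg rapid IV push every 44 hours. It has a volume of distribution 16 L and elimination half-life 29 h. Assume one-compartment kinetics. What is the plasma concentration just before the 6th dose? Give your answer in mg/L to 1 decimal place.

f = (1/2)^(τ/t½) = (1/2)^(44/29) ≈ 0.3494.
C₀ = D/Vd = 739/16 ≈ 46.188 mg/L.
Before the 6th dose, 5 doses have been given. Superposition: Cmin = C₀·(f + f² + … + f^5).
≈ 46.188 × (0.3494 + 0.1221 + 0.0427 + 0.0149 + 0.0052) ≈ 46.188 × 0.5343 ≈ 24.678 mg/L.

24.7 mg/L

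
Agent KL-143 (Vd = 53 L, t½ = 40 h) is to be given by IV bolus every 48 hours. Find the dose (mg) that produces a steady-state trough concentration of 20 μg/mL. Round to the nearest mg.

1375 mg

τ/t½ = 48/40 ≈ 1.2, so f = (1/2)^(48/40) ≈ 0.435275.
Cmin,ss = (D/Vd)·f/(1−f), so D = Cmin,ss·Vd·(1−f)/f.
D = 20 × 53 × (1−f)/f ≈ 20 × 53 × 1.29740 ≈ 1375.24 mg.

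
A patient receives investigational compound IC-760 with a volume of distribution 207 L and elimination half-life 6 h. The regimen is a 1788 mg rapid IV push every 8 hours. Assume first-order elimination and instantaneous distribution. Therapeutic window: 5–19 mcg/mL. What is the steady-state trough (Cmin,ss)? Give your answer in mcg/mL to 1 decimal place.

Over one 8-h interval, 8/6 ≈ 1.3333 half-lives elapse, leaving f ≈ 0.3969 of each dose.
Each bolus raises the concentration by D/Vd = 1788/207 ≈ 8.638 mcg/mL.
Steady-state trough Cmin,ss = C₀·f/(1−f) ≈ 8.638 × 0.3969/0.6031 ≈ 5.685 mcg/mL.
Trough 5.7 mcg/mL vs MEC 5 mcg/mL: adequate.

5.7 mcg/mL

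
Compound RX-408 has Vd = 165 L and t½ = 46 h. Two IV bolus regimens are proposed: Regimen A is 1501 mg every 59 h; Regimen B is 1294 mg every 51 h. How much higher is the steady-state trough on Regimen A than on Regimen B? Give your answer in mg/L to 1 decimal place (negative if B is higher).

-0.4 mg/L

Regimen A: f = (1/2)^(59/46) ≈ 0.4111; Cmin,ss = (1501/165)·f/(1−f) ≈ 6.350 mg/L.
Regimen B: f = (1/2)^(51/46) ≈ 0.4637; Cmin,ss = (1294/165)·f/(1−f) ≈ 6.781 mg/L.
Difference ≈ 6.350 − 6.781 ≈ -0.431 mg/L.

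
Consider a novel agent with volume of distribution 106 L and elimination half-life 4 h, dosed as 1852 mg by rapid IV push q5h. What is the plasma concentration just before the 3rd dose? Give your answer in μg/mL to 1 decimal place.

10.4 μg/mL

f = (1/2)^(τ/t½) = (1/2)^(5/4) ≈ 0.4204.
C₀ = D/Vd = 1852/106 ≈ 17.472 μg/mL.
Before the 3rd dose, 2 doses have been given. Superposition: Cmin = C₀·(f + f²).
≈ 17.472 × (0.4204 + 0.1767) ≈ 17.472 × 0.5971 ≈ 10.433 μg/mL.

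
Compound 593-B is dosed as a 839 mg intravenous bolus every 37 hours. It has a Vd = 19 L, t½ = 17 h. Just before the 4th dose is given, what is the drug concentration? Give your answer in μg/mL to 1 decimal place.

f = (1/2)^(τ/t½) = (1/2)^(37/17) ≈ 0.2212.
C₀ = D/Vd = 839/19 ≈ 44.158 μg/mL.
Before the 4th dose, 3 doses have been given. Superposition: Cmin = C₀·(f + f² + … + f^3).
≈ 44.158 × (0.2212 + 0.0489 + 0.0108) ≈ 44.158 × 0.2809 ≈ 12.404 μg/mL.

12.4 μg/mL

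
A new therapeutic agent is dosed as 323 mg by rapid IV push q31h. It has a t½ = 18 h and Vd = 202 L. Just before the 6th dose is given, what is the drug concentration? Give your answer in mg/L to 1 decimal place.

f = (1/2)^(τ/t½) = (1/2)^(31/18) ≈ 0.3031.
C₀ = D/Vd = 323/202 ≈ 1.599 mg/L.
Before the 6th dose, 5 doses have been given. Superposition: Cmin = C₀·(f + f² + … + f^5).
≈ 1.599 × (0.3031 + 0.0919 + 0.0278 + 0.0084 + 0.0026) ≈ 1.599 × 0.4338 ≈ 0.694 mg/L.

0.7 mg/L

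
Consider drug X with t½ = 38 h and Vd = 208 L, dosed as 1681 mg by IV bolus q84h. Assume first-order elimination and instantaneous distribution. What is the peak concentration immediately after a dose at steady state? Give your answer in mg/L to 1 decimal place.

τ/t½ = 84/38 ≈ 2.2105, so fraction remaining f = (1/2)^(84/38) ≈ 0.2161.
At steady state, accumulation factor R = 1/(1 − e^(−kτ)) ≈ 1.2757.
Each bolus raises the concentration by D/Vd = 1681/208 ≈ 8.082 mg/L.
Steady-state peak Cmax,ss = C₀·R ≈ 8.082 × 1.2757 ≈ 10.310 mg/L.

10.3 mg/L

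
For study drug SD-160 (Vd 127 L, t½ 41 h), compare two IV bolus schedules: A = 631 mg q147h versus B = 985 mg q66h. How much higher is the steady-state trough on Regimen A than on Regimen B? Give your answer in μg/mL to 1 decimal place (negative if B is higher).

-3.3 μg/mL

Regimen A: f = (1/2)^(147/41) ≈ 0.0833; Cmin,ss = (631/127)·f/(1−f) ≈ 0.451 μg/mL.
Regimen B: f = (1/2)^(66/41) ≈ 0.3277; Cmin,ss = (985/127)·f/(1−f) ≈ 3.780 μg/mL.
Difference ≈ 0.451 − 3.780 ≈ -3.329 μg/mL.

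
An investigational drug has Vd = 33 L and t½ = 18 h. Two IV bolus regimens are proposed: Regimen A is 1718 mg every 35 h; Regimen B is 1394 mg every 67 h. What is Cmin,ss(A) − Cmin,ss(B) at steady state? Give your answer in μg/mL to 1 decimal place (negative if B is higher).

Regimen A: f = (1/2)^(35/18) ≈ 0.2598; Cmin,ss = (1718/33)·f/(1−f) ≈ 18.273 μg/mL.
Regimen B: f = (1/2)^(67/18) ≈ 0.0758; Cmin,ss = (1394/33)·f/(1−f) ≈ 3.465 μg/mL.
Difference ≈ 18.273 − 3.465 ≈ 14.808 μg/mL.

14.8 μg/mL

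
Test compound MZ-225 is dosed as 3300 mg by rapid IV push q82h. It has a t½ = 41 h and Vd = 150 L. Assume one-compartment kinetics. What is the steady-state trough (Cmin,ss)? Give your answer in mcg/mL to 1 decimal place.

The dosing interval is 2 half-lives, so f = 2^(−2) = 0.25.
At steady state, R = 1/(1 − 0.25) = 4/3.
Single-dose peak C₀ = D/Vd = 3300/150 = 22 mcg/mL.
Steady-state peak Cmax,ss = C₀·R = 22 × 4/3 ≈ 29.333 mcg/mL.
Steady-state trough Cmin,ss = Cmax,ss·f ≈ 29.333 × 0.25 ≈ 7.333 mcg/mL.

7.3 mcg/mL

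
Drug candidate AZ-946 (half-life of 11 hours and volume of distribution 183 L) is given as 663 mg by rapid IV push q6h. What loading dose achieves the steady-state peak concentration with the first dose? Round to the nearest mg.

2106 mg

f = (1/2)^(6/11) ≈ 0.685175; accumulation ratio R = 1/(1−f) ≈ 3.17637.
Loading dose to hit Cmax,ss on first dose: D_load = D_maint·R ≈ 663 × 3.17637 ≈ 2105.93 mg.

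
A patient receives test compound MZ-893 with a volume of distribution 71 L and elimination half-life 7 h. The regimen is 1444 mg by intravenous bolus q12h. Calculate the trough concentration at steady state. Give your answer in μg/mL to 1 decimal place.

8.9 μg/mL

τ/t½ = 12/7 ≈ 1.7143, so fraction remaining f = (1/2)^(12/7) ≈ 0.3048.
Single-dose peak C₀ = D/Vd = 1444/71 ≈ 20.338 μg/mL.
Steady-state trough Cmin,ss = C₀·f/(1−f) ≈ 20.338 × 0.3048/0.6952 ≈ 8.917 μg/mL.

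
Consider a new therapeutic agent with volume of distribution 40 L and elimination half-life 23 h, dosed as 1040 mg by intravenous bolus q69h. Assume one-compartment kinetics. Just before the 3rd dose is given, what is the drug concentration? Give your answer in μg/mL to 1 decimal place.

f = (1/2)^(τ/t½) = (1/2)^(69/23) ≈ 0.1250.
C₀ = D/Vd = 1040/40 ≈ 26.000 μg/mL.
Before the 3rd dose, 2 doses have been given. Superposition: Cmin = C₀·(f + f²).
≈ 26.000 × (0.1250 + 0.0156) ≈ 26.000 × 0.1406 ≈ 3.656 μg/mL.

3.7 μg/mL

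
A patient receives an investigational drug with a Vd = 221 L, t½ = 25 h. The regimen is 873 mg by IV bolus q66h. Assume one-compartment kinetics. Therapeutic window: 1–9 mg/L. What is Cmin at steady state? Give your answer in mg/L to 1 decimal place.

τ/t½ = 66/25 ≈ 2.64, so fraction remaining f = (1/2)^(66/25) ≈ 0.1604.
Accumulation ratio R = 1/(1 − f) ≈ 1/0.8396 ≈ 1.1910.
Each bolus raises the concentration by D/Vd = 873/221 ≈ 3.950 mg/L.
Cmax,ss = C₀/(1 − f) ≈ 3.950/0.8396 ≈ 4.705 mg/L.
One interval later, Cmin,ss = Cmax,ss·e^(−kτ) ≈ 4.705 × 0.1604 ≈ 0.755 mg/L.
Trough 0.8 mg/L vs MEC 1 mg/L: subtherapeutic.

0.8 mg/L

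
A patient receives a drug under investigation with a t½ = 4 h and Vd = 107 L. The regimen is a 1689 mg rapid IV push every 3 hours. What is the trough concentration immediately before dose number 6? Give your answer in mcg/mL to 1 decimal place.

f = (1/2)^(τ/t½) = (1/2)^(3/4) ≈ 0.5946.
C₀ = D/Vd = 1689/107 ≈ 15.785 mcg/mL.
Before the 6th dose, 5 doses have been given. Superposition: Cmin = C₀·(f + f² + … + f^5).
≈ 15.785 × (0.5946 + 0.3535 + 0.2102 + 0.1250 + 0.0743) ≈ 15.785 × 1.3576 ≈ 21.430 mcg/mL.

21.4 mcg/mL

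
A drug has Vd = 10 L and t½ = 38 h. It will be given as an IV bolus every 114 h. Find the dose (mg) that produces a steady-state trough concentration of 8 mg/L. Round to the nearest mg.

τ/t½ = 114/38 ≈ 3, so f = (1/2)^(114/38) ≈ 0.125000.
Cmin,ss = (D/Vd)·f/(1−f), so D = Cmin,ss·Vd·(1−f)/f.
D = 8 × 10 × (1−f)/f ≈ 8 × 10 × 7.00000 ≈ 560.00 mg.

560 mg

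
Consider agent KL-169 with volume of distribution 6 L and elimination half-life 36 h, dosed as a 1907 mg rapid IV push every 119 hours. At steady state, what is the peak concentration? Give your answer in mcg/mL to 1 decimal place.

353.6 mcg/mL

τ/t½ = 119/36 ≈ 3.3056, so fraction remaining f = (1/2)^(119/36) ≈ 0.1011.
At steady state, accumulation factor R = 1/(1 − e^(−kτ)) ≈ 1.1125.
Each bolus raises the concentration by D/Vd = 1907/6 ≈ 317.833 mcg/mL.
Steady-state peak Cmax,ss = C₀·R ≈ 317.833 × 1.1125 ≈ 353.589 mcg/mL.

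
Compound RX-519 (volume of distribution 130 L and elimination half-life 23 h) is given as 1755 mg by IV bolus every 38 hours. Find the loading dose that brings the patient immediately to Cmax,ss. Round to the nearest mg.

2574 mg

f = (1/2)^(38/23) ≈ 0.318160; accumulation ratio R = 1/(1−f) ≈ 1.46662.
Loading dose to hit Cmax,ss on first dose: D_load = D_maint·R ≈ 1755 × 1.46662 ≈ 2573.92 mg.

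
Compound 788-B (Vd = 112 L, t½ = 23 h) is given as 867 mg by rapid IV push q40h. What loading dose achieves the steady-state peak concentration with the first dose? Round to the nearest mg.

f = (1/2)^(40/23) ≈ 0.299550; accumulation ratio R = 1/(1−f) ≈ 1.42765.
Loading dose to hit Cmax,ss on first dose: D_load = D_maint·R ≈ 867 × 1.42765 ≈ 1237.77 mg.

1238 mg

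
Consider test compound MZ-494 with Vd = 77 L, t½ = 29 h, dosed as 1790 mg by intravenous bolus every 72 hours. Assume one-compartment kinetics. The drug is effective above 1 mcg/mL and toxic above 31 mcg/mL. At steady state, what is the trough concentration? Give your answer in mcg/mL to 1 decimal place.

Over one 72-h interval, 72/29 ≈ 2.4828 half-lives elapse, leaving f ≈ 0.1789 of each dose.
At steady state, accumulation factor R = 1/(1 − e^(−kτ)) ≈ 1.2179.
Each bolus raises the concentration by D/Vd = 1790/77 ≈ 23.247 mcg/mL.
Cmax,ss = C₀/(1 − f) ≈ 23.247/0.8211 ≈ 28.312 mcg/mL.
Steady-state trough Cmin,ss = Cmax,ss·f ≈ 28.312 × 0.1789 ≈ 5.065 mcg/mL.
Trough 5.1 mcg/mL vs MEC 1 mcg/mL: adequate.

5.1 mcg/mL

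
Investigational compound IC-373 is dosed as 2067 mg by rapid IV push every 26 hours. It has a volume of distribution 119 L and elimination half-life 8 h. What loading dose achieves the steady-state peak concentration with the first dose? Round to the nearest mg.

2310 mg

f = (1/2)^(26/8) ≈ 0.105112; accumulation ratio R = 1/(1−f) ≈ 1.11746.
Loading dose to hit Cmax,ss on first dose: D_load = D_maint·R ≈ 2067 × 1.11746 ≈ 2309.79 mg.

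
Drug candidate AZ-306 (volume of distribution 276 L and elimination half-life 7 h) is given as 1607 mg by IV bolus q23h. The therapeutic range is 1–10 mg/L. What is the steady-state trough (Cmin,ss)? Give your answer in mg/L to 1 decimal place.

0.7 mg/L

k = ln2/t½ = ln2/7 ≈ 0.099021 h⁻¹; fraction remaining f = e^(−kτ) = e^(−0.099021×23) ≈ 0.1025.
Single-dose peak C₀ = D/Vd = 1607/276 ≈ 5.822 mg/L.
Steady-state trough Cmin,ss = C₀·f/(1−f) ≈ 5.822 × 0.1025/0.8975 ≈ 0.665 mg/L.
Trough 0.7 mg/L vs MEC 1 mg/L: subtherapeutic.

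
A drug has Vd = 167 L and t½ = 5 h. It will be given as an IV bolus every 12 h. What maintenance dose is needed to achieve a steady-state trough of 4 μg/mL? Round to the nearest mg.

τ/t½ = 12/5 ≈ 2.4, so f = (1/2)^(12/5) ≈ 0.189465.
Cmin,ss = (D/Vd)·f/(1−f), so D = Cmin,ss·Vd·(1−f)/f.
D = 4 × 167 × (1−f)/f ≈ 4 × 167 × 4.27802 ≈ 2857.72 mg.

2858 mg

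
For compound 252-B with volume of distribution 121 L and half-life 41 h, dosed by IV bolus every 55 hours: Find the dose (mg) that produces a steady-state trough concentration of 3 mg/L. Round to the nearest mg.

τ/t½ = 55/41 ≈ 1.3415, so f = (1/2)^(55/41) ≈ 0.394620.
Cmin,ss = (D/Vd)·f/(1−f), so D = Cmin,ss·Vd·(1−f)/f.
D = 3 × 121 × (1−f)/f ≈ 3 × 121 × 1.53408 ≈ 556.87 mg.

557 mg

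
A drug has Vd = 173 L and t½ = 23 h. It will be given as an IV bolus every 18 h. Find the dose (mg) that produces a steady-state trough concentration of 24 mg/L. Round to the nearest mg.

τ/t½ = 18/23 ≈ 0.78261, so f = (1/2)^(18/23) ≈ 0.581315.
Cmin,ss = (D/Vd)·f/(1−f), so D = Cmin,ss·Vd·(1−f)/f.
D = 24 × 173 × (1−f)/f ≈ 24 × 173 × 0.72024 ≈ 2990.44 mg.

2990 mg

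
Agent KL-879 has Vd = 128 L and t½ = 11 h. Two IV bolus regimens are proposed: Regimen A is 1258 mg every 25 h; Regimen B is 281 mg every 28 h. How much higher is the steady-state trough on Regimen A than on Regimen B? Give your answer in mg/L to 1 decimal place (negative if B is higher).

Regimen A: f = (1/2)^(25/11) ≈ 0.2069; Cmin,ss = (1258/128)·f/(1−f) ≈ 2.564 mg/L.
Regimen B: f = (1/2)^(28/11) ≈ 0.1713; Cmin,ss = (281/128)·f/(1−f) ≈ 0.454 mg/L.
Difference ≈ 2.564 − 0.454 ≈ 2.110 mg/L.

2.1 mg/L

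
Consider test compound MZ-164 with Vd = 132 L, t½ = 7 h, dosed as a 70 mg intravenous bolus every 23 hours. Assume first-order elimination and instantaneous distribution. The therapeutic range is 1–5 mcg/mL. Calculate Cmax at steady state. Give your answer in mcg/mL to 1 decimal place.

k = ln2/t½ = ln2/7 ≈ 0.099021 h⁻¹; fraction remaining f = e^(−kτ) = e^(−0.099021×23) ≈ 0.1025.
Accumulation ratio R = 1/(1 − f) ≈ 1/0.8975 ≈ 1.1142.
Single-dose peak C₀ = D/Vd = 70/132 ≈ 0.530 mcg/mL.
Steady-state peak Cmax,ss = C₀·R ≈ 0.530 × 1.1142 ≈ 0.591 mcg/mL.
Peak 0.6 mcg/mL vs MTC 5 mcg/mL: below toxic threshold.

0.6 mcg/mL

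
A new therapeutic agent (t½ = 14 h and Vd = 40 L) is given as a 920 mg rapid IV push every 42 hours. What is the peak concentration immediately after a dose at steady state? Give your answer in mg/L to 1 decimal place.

The dosing interval is 3 half-lives, so f = 2^(−3) = 0.125.
At steady state, R = 1/(1 − 0.125) = 8/7.
Single-dose peak C₀ = D/Vd = 920/40 = 23 mg/L.
Steady-state peak Cmax,ss = C₀·R = 23 × 8/7 ≈ 26.286 mg/L.

26.3 mg/L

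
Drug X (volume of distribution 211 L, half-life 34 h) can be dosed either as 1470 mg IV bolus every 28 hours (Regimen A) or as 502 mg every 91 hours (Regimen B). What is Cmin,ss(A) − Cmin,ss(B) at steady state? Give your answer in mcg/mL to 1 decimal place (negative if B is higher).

8.6 mcg/mL

Regimen A: f = (1/2)^(28/34) ≈ 0.5651; Cmin,ss = (1470/211)·f/(1−f) ≈ 9.053 mcg/mL.
Regimen B: f = (1/2)^(91/34) ≈ 0.1564; Cmin,ss = (502/211)·f/(1−f) ≈ 0.441 mcg/mL.
Difference ≈ 9.053 − 0.441 ≈ 8.612 mcg/mL.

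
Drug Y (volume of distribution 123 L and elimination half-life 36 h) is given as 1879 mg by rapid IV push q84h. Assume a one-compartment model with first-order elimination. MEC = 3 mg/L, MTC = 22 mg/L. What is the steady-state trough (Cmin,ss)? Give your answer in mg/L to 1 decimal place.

3.8 mg/L

Over one 84-h interval, 84/36 ≈ 2.3333 half-lives elapse, leaving f ≈ 0.1984 of each dose.
Each bolus raises the concentration by D/Vd = 1879/123 ≈ 15.276 mg/L.
Steady-state trough Cmin,ss = C₀·f/(1−f) ≈ 15.276 × 0.1984/0.8016 ≈ 3.781 mg/L.
Trough 3.8 mg/L vs MEC 3 mg/L: adequate.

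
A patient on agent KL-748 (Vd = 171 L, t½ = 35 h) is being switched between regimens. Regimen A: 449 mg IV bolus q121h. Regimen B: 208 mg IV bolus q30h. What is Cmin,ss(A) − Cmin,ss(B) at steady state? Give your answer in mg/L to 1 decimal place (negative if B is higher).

-1.2 mg/L

Regimen A: f = (1/2)^(121/35) ≈ 0.0911; Cmin,ss = (449/171)·f/(1−f) ≈ 0.263 mg/L.
Regimen B: f = (1/2)^(30/35) ≈ 0.5520; Cmin,ss = (208/171)·f/(1−f) ≈ 1.499 mg/L.
Difference ≈ 0.263 − 1.499 ≈ -1.236 mg/L.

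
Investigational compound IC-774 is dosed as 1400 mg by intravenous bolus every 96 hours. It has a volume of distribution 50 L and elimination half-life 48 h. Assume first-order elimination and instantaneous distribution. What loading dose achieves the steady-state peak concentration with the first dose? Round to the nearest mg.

f = (1/2)^(96/48) ≈ 0.250000; accumulation ratio R = 1/(1−f) ≈ 1.33333.
Loading dose to hit Cmax,ss on first dose: D_load = D_maint·R ≈ 1400 × 1.33333 ≈ 1866.66 mg.

1867 mg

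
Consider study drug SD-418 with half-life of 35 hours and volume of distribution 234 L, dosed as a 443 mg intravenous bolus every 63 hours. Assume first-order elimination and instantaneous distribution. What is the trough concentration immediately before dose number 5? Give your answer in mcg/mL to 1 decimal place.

f = (1/2)^(τ/t½) = (1/2)^(63/35) ≈ 0.2872.
C₀ = D/Vd = 443/234 ≈ 1.893 mcg/mL.
Before the 5th dose, 4 doses have been given. Superposition: Cmin = C₀·(f + f² + … + f^4).
≈ 1.893 × (0.2872 + 0.0825 + 0.0237 + 0.0068) ≈ 1.893 × 0.4002 ≈ 0.758 mcg/mL.

0.8 mcg/mL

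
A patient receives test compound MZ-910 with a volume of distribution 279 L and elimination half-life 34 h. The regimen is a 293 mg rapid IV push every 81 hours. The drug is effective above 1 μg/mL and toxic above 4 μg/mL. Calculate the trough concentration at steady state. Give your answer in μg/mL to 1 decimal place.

0.2 μg/mL

Over one 81-h interval, 81/34 ≈ 2.3824 half-lives elapse, leaving f ≈ 0.1918 of each dose.
Each bolus raises the concentration by D/Vd = 293/279 ≈ 1.050 μg/mL.
Steady-state trough Cmin,ss = C₀·f/(1−f) ≈ 1.050 × 0.1918/0.8082 ≈ 0.249 μg/mL.
Trough 0.2 μg/mL vs MEC 1 μg/mL: subtherapeutic.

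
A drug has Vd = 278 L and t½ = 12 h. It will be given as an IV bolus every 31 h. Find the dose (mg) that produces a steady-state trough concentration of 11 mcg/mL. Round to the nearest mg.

τ/t½ = 31/12 ≈ 2.5833, so f = (1/2)^(31/12) ≈ 0.166855.
Cmin,ss = (D/Vd)·f/(1−f), so D = Cmin,ss·Vd·(1−f)/f.
D = 11 × 278 × (1−f)/f ≈ 11 × 278 × 4.99323 ≈ 15269.30 mg.

15269 mg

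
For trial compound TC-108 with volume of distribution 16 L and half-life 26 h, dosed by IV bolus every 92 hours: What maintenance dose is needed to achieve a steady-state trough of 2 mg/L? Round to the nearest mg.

τ/t½ = 92/26 ≈ 3.5385, so f = (1/2)^(92/26) ≈ 0.086063.
Cmin,ss = (D/Vd)·f/(1−f), so D = Cmin,ss·Vd·(1−f)/f.
D = 2 × 16 × (1−f)/f ≈ 2 × 16 × 10.61940 ≈ 339.82 mg.

340 mg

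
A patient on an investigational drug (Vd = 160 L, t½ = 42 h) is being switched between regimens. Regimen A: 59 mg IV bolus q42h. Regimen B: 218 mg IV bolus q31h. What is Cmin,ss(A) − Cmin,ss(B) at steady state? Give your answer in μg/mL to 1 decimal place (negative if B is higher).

-1.7 μg/mL

Regimen A: f = (1/2)^(42/42) ≈ 0.5000; Cmin,ss = (59/160)·f/(1−f) ≈ 0.369 μg/mL.
Regimen B: f = (1/2)^(31/42) ≈ 0.5995; Cmin,ss = (218/160)·f/(1−f) ≈ 2.039 μg/mL.
Difference ≈ 0.369 − 2.039 ≈ -1.670 μg/mL.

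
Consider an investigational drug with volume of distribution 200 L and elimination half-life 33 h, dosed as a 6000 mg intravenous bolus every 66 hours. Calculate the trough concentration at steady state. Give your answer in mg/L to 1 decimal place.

10.0 mg/L

τ = 66 h = 2 half-lives, so f = (1/2)^2 = 0.25.
At steady state, R = 1/(1 − 0.25) = 4/3.
Single-dose peak C₀ = D/Vd = 6000/200 = 30 mg/L.
Steady-state peak Cmax,ss = C₀·R = 30 × 4/3 ≈ 40.000 mg/L.
Steady-state trough Cmin,ss = Cmax,ss·f ≈ 40.000 × 0.25 ≈ 10.000 mg/L.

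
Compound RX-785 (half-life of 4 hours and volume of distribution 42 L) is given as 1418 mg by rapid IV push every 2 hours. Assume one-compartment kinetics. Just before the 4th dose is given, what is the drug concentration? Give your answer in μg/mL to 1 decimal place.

f = (1/2)^(τ/t½) = (1/2)^(2/4) ≈ 0.7071.
C₀ = D/Vd = 1418/42 ≈ 33.762 μg/mL.
Before the 4th dose, 3 doses have been given. Superposition: Cmin = C₀·(f + f² + … + f^3).
≈ 33.762 × (0.7071 + 0.5000 + 0.3535) ≈ 33.762 × 1.5606 ≈ 52.689 μg/mL.

52.7 μg/mL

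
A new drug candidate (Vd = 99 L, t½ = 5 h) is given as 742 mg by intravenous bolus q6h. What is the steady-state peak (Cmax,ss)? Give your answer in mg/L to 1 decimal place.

τ/t½ = 6/5 ≈ 1.2, so fraction remaining f = (1/2)^(6/5) ≈ 0.4353.
Accumulation ratio R = 1/(1 − f) ≈ 1/0.5647 ≈ 1.7709.
Each bolus raises the concentration by D/Vd = 742/99 ≈ 7.495 mg/L.
Steady-state peak Cmax,ss = C₀·R ≈ 7.495 × 1.7709 ≈ 13.273 mg/L.

13.3 mg/L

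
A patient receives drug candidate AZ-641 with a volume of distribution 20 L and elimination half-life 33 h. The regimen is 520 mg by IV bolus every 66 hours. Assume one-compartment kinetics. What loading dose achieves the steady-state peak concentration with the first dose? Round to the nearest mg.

f = (1/2)^(66/33) ≈ 0.250000; accumulation ratio R = 1/(1−f) ≈ 1.33333.
Loading dose to hit Cmax,ss on first dose: D_load = D_maint·R ≈ 520 × 1.33333 ≈ 693.33 mg.

693 mg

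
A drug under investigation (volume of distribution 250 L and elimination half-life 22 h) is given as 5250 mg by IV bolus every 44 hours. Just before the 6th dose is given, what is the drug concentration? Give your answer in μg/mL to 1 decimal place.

7.0 μg/mL

f = (1/2)^(τ/t½) = (1/2)^(44/22) ≈ 0.2500.
C₀ = D/Vd = 5250/250 ≈ 21.000 μg/mL.
Before the 6th dose, 5 doses have been given. Superposition: Cmin = C₀·(f + f² + … + f^5).
≈ 21.000 × (0.2500 + 0.0625 + 0.0156 + 0.0039 + 0.0010) ≈ 21.000 × 0.3330 ≈ 6.993 μg/mL.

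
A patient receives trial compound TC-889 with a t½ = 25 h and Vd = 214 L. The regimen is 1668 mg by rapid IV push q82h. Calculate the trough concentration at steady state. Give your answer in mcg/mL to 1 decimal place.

0.9 mcg/mL

Over one 82-h interval, 82/25 ≈ 3.28 half-lives elapse, leaving f ≈ 0.1029 of each dose.
At steady state, accumulation factor R = 1/(1 − e^(−kτ)) ≈ 1.1147.
Each bolus raises the concentration by D/Vd = 1668/214 ≈ 7.794 mcg/mL.
Cmax,ss = C₀/(1 − f) ≈ 7.794/0.8971 ≈ 8.688 mcg/mL.
One interval later, Cmin,ss = Cmax,ss·e^(−kτ) ≈ 8.688 × 0.1029 ≈ 0.894 mcg/mL.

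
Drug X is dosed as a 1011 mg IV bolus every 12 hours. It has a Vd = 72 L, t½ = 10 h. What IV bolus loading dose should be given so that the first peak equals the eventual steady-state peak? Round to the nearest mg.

1790 mg

f = (1/2)^(12/10) ≈ 0.435275; accumulation ratio R = 1/(1−f) ≈ 1.77077.
Loading dose to hit Cmax,ss on first dose: D_load = D_maint·R ≈ 1011 × 1.77077 ≈ 1790.25 mg.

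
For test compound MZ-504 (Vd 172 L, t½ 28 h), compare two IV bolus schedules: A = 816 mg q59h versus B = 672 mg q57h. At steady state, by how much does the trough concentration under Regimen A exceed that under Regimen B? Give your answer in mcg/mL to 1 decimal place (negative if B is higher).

0.2 mcg/mL

Regimen A: f = (1/2)^(59/28) ≈ 0.2321; Cmin,ss = (816/172)·f/(1−f) ≈ 1.434 mcg/mL.
Regimen B: f = (1/2)^(57/28) ≈ 0.2439; Cmin,ss = (672/172)·f/(1−f) ≈ 1.260 mcg/mL.
Difference ≈ 1.434 − 1.260 ≈ 0.174 mcg/mL.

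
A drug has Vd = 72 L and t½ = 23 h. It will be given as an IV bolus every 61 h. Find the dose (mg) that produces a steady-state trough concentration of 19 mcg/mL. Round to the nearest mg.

τ/t½ = 61/23 ≈ 2.6522, so f = (1/2)^(61/23) ≈ 0.159080.
Cmin,ss = (D/Vd)·f/(1−f), so D = Cmin,ss·Vd·(1−f)/f.
D = 19 × 72 × (1−f)/f ≈ 19 × 72 × 5.28615 ≈ 7231.45 mg.

7231 mg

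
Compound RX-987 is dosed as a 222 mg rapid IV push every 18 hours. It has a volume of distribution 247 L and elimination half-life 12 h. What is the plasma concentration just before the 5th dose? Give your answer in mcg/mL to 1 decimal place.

0.5 mcg/mL

f = (1/2)^(τ/t½) = (1/2)^(18/12) ≈ 0.3536.
C₀ = D/Vd = 222/247 ≈ 0.899 mcg/mL.
Before the 5th dose, 4 doses have been given. Superposition: Cmin = C₀·(f + f² + … + f^4).
≈ 0.899 × (0.3536 + 0.1250 + 0.0442 + 0.0156) ≈ 0.899 × 0.5384 ≈ 0.484 mcg/mL.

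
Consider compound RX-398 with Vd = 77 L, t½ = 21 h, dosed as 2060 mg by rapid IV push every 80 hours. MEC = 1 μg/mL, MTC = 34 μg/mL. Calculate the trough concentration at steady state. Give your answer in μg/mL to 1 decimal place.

2.1 μg/mL

k = ln2/t½ = ln2/21 ≈ 0.033007 h⁻¹; fraction remaining f = e^(−kτ) = e^(−0.033007×80) ≈ 0.0713.
Each bolus raises the concentration by D/Vd = 2060/77 ≈ 26.753 μg/mL.
Steady-state trough Cmin,ss = C₀·f/(1−f) ≈ 26.753 × 0.0713/0.9287 ≈ 2.054 μg/mL.
Trough 2.1 μg/mL vs MEC 1 μg/mL: adequate.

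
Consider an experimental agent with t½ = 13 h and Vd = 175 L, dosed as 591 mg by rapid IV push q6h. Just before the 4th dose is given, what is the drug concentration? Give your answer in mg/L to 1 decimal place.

5.5 mg/L

f = (1/2)^(τ/t½) = (1/2)^(6/13) ≈ 0.7262.
C₀ = D/Vd = 591/175 ≈ 3.377 mg/L.
Before the 4th dose, 3 doses have been given. Superposition: Cmin = C₀·(f + f² + … + f^3).
≈ 3.377 × (0.7262 + 0.5274 + 0.3830) ≈ 3.377 × 1.6366 ≈ 5.527 mg/L.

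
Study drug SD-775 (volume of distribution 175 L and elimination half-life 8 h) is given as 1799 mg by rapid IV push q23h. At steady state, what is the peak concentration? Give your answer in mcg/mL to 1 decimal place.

Over one 23-h interval, 23/8 ≈ 2.875 half-lives elapse, leaving f ≈ 0.1363 of each dose.
Accumulation ratio R = 1/(1 − f) ≈ 1/0.8637 ≈ 1.1578.
Each bolus raises the concentration by D/Vd = 1799/175 ≈ 10.280 mcg/mL.
Steady-state peak Cmax,ss = C₀·R ≈ 10.280 × 1.1578 ≈ 11.902 mcg/mL.

11.9 mcg/mL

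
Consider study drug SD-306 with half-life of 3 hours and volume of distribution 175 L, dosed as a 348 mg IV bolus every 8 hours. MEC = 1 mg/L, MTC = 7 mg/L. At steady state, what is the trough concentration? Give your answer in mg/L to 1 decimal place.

0.4 mg/L

k = ln2/t½ = ln2/3 ≈ 0.231049 h⁻¹; fraction remaining f = e^(−kτ) = e^(−0.231049×8) ≈ 0.1575.
At steady state, accumulation factor R = 1/(1 − e^(−kτ)) ≈ 1.1869.
Each bolus raises the concentration by D/Vd = 348/175 ≈ 1.989 mg/L.
Steady-state peak Cmax,ss = C₀·R ≈ 1.989 × 1.1869 ≈ 2.361 mg/L.
Steady-state trough Cmin,ss = Cmax,ss·f ≈ 2.361 × 0.1575 ≈ 0.372 mg/L.
Trough 0.4 mg/L vs MEC 1 mg/L: subtherapeutic.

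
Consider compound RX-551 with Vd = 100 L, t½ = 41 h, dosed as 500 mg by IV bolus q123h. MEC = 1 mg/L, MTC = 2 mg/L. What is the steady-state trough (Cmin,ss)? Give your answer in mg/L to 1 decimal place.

0.7 mg/L

The dosing interval is 3 half-lives, so f = 2^(−3) = 0.125.
At steady state, R = 1/(1 − 0.125) = 8/7.
Single-dose peak C₀ = D/Vd = 500/100 = 5 mg/L.
Steady-state peak Cmax,ss = C₀·R = 5 × 8/7 ≈ 5.714 mg/L.
Steady-state trough Cmin,ss = Cmax,ss·f ≈ 5.714 × 0.125 ≈ 0.714 mg/L.
Trough 0.7 mg/L vs MEC 1 mg/L: subtherapeutic.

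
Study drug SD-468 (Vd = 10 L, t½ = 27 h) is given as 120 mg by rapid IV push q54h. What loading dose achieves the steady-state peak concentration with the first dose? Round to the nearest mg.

160 mg

f = (1/2)^(54/27) ≈ 0.250000; accumulation ratio R = 1/(1−f) ≈ 1.33333.
Loading dose to hit Cmax,ss on first dose: D_load = D_maint·R ≈ 120 × 1.33333 ≈ 160.00 mg.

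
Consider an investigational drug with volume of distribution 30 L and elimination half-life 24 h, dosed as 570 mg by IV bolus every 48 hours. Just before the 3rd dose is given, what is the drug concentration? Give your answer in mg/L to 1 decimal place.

f = (1/2)^(τ/t½) = (1/2)^(48/24) ≈ 0.2500.
C₀ = D/Vd = 570/30 ≈ 19.000 mg/L.
Before the 3rd dose, 2 doses have been given. Superposition: Cmin = C₀·(f + f²).
≈ 19.000 × (0.2500 + 0.0625) ≈ 19.000 × 0.3125 ≈ 5.938 mg/L.

5.9 mg/L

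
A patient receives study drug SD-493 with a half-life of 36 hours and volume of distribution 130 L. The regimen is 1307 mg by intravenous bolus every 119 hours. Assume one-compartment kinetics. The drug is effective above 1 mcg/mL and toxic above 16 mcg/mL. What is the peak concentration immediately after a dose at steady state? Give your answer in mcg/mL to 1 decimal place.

11.2 mcg/mL

τ/t½ = 119/36 ≈ 3.3056, so fraction remaining f = (1/2)^(119/36) ≈ 0.1011.
At steady state, accumulation factor R = 1/(1 − e^(−kτ)) ≈ 1.1125.
Single-dose peak C₀ = D/Vd = 1307/130 ≈ 10.054 mcg/mL.
Cmax,ss = C₀/(1 − f) ≈ 10.054/0.8989 ≈ 11.185 mcg/mL.
Peak 11.2 mcg/mL vs MTC 16 mcg/mL: below toxic threshold.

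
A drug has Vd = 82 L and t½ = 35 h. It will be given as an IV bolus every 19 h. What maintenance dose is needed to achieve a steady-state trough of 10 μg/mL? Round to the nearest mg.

375 mg

τ/t½ = 19/35 ≈ 0.54286, so f = (1/2)^(19/35) ≈ 0.686410.
Cmin,ss = (D/Vd)·f/(1−f), so D = Cmin,ss·Vd·(1−f)/f.
D = 10 × 82 × (1−f)/f ≈ 10 × 82 × 0.45686 ≈ 374.63 mg.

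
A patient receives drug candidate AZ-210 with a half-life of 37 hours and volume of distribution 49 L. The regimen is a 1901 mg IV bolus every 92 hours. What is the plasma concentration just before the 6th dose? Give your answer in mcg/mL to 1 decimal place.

f = (1/2)^(τ/t½) = (1/2)^(92/37) ≈ 0.1784.
C₀ = D/Vd = 1901/49 ≈ 38.796 mcg/mL.
Before the 6th dose, 5 doses have been given. Superposition: Cmin = C₀·(f + f² + … + f^5).
≈ 38.796 × (0.1784 + 0.0318 + 0.0057 + 0.0010 + 0.0002) ≈ 38.796 × 0.2171 ≈ 8.423 mcg/mL.

8.4 mcg/mL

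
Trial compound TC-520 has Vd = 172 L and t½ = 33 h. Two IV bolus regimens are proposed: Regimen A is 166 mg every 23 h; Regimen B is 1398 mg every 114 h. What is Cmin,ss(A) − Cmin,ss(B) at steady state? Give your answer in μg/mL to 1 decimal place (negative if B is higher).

0.7 μg/mL

Regimen A: f = (1/2)^(23/33) ≈ 0.6169; Cmin,ss = (166/172)·f/(1−f) ≈ 1.554 μg/mL.
Regimen B: f = (1/2)^(114/33) ≈ 0.0912; Cmin,ss = (1398/172)·f/(1−f) ≈ 0.816 μg/mL.
Difference ≈ 1.554 − 0.816 ≈ 0.738 μg/mL.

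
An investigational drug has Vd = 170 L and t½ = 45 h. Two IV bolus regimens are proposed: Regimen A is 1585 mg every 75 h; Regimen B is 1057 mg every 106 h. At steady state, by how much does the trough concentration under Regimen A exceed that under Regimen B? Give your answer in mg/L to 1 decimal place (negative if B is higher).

2.8 mg/L

Regimen A: f = (1/2)^(75/45) ≈ 0.3150; Cmin,ss = (1585/170)·f/(1−f) ≈ 4.287 mg/L.
Regimen B: f = (1/2)^(106/45) ≈ 0.1954; Cmin,ss = (1057/170)·f/(1−f) ≈ 1.510 mg/L.
Difference ≈ 4.287 − 1.510 ≈ 2.777 mg/L.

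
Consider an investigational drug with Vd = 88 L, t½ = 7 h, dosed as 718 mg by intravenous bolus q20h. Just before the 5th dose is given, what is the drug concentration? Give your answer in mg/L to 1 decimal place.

1.3 mg/L

f = (1/2)^(τ/t½) = (1/2)^(20/7) ≈ 0.1380.
C₀ = D/Vd = 718/88 ≈ 8.159 mg/L.
Before the 5th dose, 4 doses have been given. Superposition: Cmin = C₀·(f + f² + … + f^4).
≈ 8.159 × (0.1380 + 0.0190 + 0.0026 + 0.0004) ≈ 8.159 × 0.1600 ≈ 1.305 mg/L.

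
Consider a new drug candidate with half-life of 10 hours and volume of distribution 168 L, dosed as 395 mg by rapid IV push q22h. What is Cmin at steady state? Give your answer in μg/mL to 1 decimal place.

0.7 μg/mL

k = ln2/t½ = ln2/10 ≈ 0.069315 h⁻¹; fraction remaining f = e^(−kτ) = e^(−0.069315×22) ≈ 0.2176.
Accumulation ratio R = 1/(1 − f) ≈ 1/0.7824 ≈ 1.2781.
Single-dose peak C₀ = D/Vd = 395/168 ≈ 2.351 μg/mL.
Steady-state peak Cmax,ss = C₀·R ≈ 2.351 × 1.2781 ≈ 3.005 μg/mL.
One interval later, Cmin,ss = Cmax,ss·e^(−kτ) ≈ 3.005 × 0.2176 ≈ 0.654 μg/mL.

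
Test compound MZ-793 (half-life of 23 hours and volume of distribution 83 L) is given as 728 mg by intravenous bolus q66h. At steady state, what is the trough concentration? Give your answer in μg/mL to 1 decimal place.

1.4 μg/mL

k = ln2/t½ = ln2/23 ≈ 0.030137 h⁻¹; fraction remaining f = e^(−kτ) = e^(−0.030137×66) ≈ 0.1368.
Single-dose peak C₀ = D/Vd = 728/83 ≈ 8.771 μg/mL.
Steady-state trough Cmin,ss = C₀·f/(1−f) ≈ 8.771 × 0.1368/0.8632 ≈ 1.390 μg/mL.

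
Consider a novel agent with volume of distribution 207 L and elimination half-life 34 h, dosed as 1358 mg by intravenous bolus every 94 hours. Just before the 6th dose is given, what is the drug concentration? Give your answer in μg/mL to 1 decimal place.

1.1 μg/mL

f = (1/2)^(τ/t½) = (1/2)^(94/34) ≈ 0.1471.
C₀ = D/Vd = 1358/207 ≈ 6.560 μg/mL.
Before the 6th dose, 5 doses have been given. Superposition: Cmin = C₀·(f + f² + … + f^5).
≈ 6.560 × (0.1471 + 0.0216 + 0.0032 + 0.0005 + 0.0001) ≈ 6.560 × 0.1725 ≈ 1.132 μg/mL.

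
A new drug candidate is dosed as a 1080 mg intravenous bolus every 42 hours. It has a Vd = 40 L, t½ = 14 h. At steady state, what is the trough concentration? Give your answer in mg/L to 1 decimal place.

3.9 mg/L

The dosing interval is 3 half-lives, so f = 2^(−3) = 0.125.
Accumulation ratio R = 1/(1 − f) = 1/0.875 = 8/7.
Single-dose peak C₀ = D/Vd = 1080/40 = 27 mg/L.
Steady-state peak Cmax,ss = C₀·R = 27 × 8/7 ≈ 30.857 mg/L.
Steady-state trough Cmin,ss = Cmax,ss·f ≈ 30.857 × 0.125 ≈ 3.857 mg/L.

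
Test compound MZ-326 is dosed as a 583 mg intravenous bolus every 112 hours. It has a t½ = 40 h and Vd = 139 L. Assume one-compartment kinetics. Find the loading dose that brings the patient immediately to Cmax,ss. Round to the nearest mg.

f = (1/2)^(112/40) ≈ 0.143587; accumulation ratio R = 1/(1−f) ≈ 1.16766.
Loading dose to hit Cmax,ss on first dose: D_load = D_maint·R ≈ 583 × 1.16766 ≈ 680.75 mg.

681 mg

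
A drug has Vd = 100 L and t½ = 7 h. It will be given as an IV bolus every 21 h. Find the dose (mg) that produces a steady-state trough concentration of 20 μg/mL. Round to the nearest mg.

14000 mg

τ/t½ = 21/7 ≈ 3, so f = (1/2)^(21/7) ≈ 0.125000.
Cmin,ss = (D/Vd)·f/(1−f), so D = Cmin,ss·Vd·(1−f)/f.
D = 20 × 100 × (1−f)/f ≈ 20 × 100 × 7.00000 ≈ 14000.00 mg.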